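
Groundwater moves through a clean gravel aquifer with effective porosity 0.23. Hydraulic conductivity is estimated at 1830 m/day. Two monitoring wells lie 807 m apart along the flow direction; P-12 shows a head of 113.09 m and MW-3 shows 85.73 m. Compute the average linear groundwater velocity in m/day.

270

Hydraulic gradient i = (113.09 − 85.73) / 807 = 27.36 / 807 = 0.03390.
Darcy flux q = K · i = 1830 × 0.03390 = 62.04 m/day.
Seepage velocity v = q / n_e = 62.04 / 0.23 = 269.8 m/day.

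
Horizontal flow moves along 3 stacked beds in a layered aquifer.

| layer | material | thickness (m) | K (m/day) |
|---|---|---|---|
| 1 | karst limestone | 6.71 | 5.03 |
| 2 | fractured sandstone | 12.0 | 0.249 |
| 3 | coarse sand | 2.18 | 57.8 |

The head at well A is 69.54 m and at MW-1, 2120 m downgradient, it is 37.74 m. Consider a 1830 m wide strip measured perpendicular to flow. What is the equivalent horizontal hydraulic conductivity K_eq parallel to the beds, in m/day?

Flow is parallel to layering, so each bed carries its own Darcy discharge and the transmissivities add.
Σ(K_i·b_i) = 5.03×6.71 + 0.249×12.0 + 57.8×2.18 = 162.7 m²/day.
Total thickness b = 20.89 m, so K_eq = Σ(K_i·b_i)/b = 7.790 m/day.

7.79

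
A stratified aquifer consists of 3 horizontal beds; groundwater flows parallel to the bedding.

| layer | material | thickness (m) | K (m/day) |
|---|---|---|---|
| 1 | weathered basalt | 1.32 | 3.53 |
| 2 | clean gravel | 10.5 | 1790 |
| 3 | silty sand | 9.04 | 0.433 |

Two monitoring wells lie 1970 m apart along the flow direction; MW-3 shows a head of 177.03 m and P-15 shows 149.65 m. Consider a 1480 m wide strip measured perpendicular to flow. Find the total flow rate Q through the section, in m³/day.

Flow is parallel to layering, so each bed carries its own Darcy discharge and the transmissivities add.
Σ(K_i·b_i) = 3.53×1.32 + 1790×10.5 + 0.433×9.04 = 18804 m²/day.
Hydraulic gradient i = (177.03 − 149.65) / 1970 = 27.38 / 1970 = 0.01390.
Q = Σ(K_i·b_i) · W · i = 18804 × 1480 × 0.01390 = 3.868e+05 m³/day.

387000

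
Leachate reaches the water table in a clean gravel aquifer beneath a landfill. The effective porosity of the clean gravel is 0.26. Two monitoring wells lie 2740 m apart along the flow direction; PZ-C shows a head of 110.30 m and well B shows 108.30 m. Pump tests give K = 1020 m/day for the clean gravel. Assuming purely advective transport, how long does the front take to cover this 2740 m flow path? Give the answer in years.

Hydraulic gradient i = (110.30 − 108.30) / 2740 = 2 / 2740 = 0.0007299.
Darcy flux q = K · i = 1020 × 0.0007299 = 0.7445 m/day.
Seepage velocity v = q / n_e = 0.7445 / 0.26 = 2.864 m/day.
Travel time t = L / v = 2740 / 2.864 = 956.9 days = 2.620 years.

2.62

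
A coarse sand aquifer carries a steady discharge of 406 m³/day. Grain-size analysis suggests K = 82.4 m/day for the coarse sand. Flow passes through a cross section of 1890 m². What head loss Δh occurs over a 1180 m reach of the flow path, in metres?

From Q = K·A·i, i = Q / (K·A) = 406 / (82.40 × 1890) = 0.002607.
Head loss Δh = i · L = 0.002607 × 1180 = 3.076 m.

3.08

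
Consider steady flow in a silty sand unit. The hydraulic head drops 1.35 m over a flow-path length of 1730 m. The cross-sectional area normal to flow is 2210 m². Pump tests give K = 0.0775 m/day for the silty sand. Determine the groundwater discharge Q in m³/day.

Hydraulic gradient i = Δh / L = 1.35 / 1730 = 0.0007803.
Darcy's law: Q = K · A · i = 0.07750 × 2210 × 0.0007803 = 0.1337 m³/day.

0.134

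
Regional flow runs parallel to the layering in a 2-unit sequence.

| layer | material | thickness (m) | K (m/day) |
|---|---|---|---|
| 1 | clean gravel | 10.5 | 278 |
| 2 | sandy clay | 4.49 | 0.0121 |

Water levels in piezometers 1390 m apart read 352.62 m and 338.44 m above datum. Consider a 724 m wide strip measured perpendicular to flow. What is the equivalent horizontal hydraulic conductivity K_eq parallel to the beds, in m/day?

Flow is parallel to layering, so each bed carries its own Darcy discharge and the transmissivities add.
Σ(K_i·b_i) = 278×10.5 + 0.0121×4.49 = 2919 m²/day.
Total thickness b = 14.99 m, so K_eq = Σ(K_i·b_i)/b = 194.7 m/day.

195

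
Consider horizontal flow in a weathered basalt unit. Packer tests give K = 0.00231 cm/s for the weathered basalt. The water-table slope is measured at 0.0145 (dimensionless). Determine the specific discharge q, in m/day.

Convert K: 0.00231 cm/s × 864 = 1.996 m/day.
Hydraulic gradient i = 0.0145.
Specific discharge q = K · i = 1.996 × 0.01450 = 0.02894 m/day.

0.0289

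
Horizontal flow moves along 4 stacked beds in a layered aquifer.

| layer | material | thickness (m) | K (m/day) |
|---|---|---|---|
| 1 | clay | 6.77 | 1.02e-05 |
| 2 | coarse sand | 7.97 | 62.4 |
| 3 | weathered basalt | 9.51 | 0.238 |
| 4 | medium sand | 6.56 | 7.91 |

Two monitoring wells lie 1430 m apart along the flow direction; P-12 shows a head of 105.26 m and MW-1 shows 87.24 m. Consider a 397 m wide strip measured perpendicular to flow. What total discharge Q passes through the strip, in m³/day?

2760

Flow is parallel to layering, so each bed carries its own Darcy discharge and the transmissivities add.
Σ(K_i·b_i) = 1.02e-05×6.77 + 62.4×7.97 + 0.238×9.51 + 7.91×6.56 = 551.5 m²/day.
Hydraulic gradient i = (105.26 − 87.24) / 1430 = 18.02 / 1430 = 0.01260.
Q = Σ(K_i·b_i) · W · i = 551.5 × 397 × 0.01260 = 2759 m³/day.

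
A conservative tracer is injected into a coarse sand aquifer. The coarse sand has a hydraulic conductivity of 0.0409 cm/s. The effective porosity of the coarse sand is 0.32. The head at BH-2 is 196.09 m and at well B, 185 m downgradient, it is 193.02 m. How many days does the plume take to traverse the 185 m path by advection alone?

Convert K: 0.0409 cm/s × 864 = 35.34 m/day.
Hydraulic gradient i = (196.09 − 193.02) / 185 = 3.07 / 185 = 0.01659.
Darcy flux q = K · i = 35.34 × 0.01659 = 0.5864 m/day.
Seepage velocity v = q / n_e = 0.5864 / 0.32 = 1.833 m/day.
Travel time t = L / v = 185 / 1.833 = 101.0 days.

101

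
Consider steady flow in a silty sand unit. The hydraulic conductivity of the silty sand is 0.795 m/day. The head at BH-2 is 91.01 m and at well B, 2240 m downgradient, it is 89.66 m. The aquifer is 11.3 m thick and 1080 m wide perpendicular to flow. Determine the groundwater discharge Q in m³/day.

5.85

Cross-sectional area A = 1080 × 11.3 = 12204 m².
Hydraulic gradient i = (91.01 − 89.66) / 2240 = 1.35 / 2240 = 0.0006027.
Darcy's law: Q = K · A · i = 0.7950 × 12204 × 0.0006027 = 5.847 m³/day.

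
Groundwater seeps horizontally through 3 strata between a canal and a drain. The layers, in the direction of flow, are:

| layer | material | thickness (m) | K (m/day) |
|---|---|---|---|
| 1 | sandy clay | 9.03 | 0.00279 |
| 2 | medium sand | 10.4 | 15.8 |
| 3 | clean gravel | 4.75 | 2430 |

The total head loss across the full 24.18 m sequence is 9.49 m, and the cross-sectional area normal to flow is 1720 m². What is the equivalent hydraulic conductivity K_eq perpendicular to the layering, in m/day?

Flow is perpendicular to layering, so the layers act in series and the equivalent K is the thickness-weighted harmonic mean.
Total thickness L = 9.03 + 10.4 + 4.75 = 24.18 m.
Σ(b_i/K_i) = 9.03/0.00279 + 10.4/15.8 + 4.75/2430 = 3237 d.
K_eq = L / Σ(b_i/K_i) = 24.18 / 3237 = 0.007469 m/day.

0.00747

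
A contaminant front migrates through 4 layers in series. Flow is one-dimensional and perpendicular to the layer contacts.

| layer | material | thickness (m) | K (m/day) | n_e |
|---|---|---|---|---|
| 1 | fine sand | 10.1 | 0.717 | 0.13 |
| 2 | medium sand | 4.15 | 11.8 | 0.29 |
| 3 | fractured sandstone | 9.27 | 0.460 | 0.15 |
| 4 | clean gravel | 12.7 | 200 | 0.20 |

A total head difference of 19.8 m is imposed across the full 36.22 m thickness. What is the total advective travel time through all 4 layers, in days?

With flow normal to the layers, continuity requires the same specific discharge q through every layer.
Σ(b_i/K_i) = 10.1/0.717 + 4.15/11.8 + 9.27/0.460 + 12.7/200 = 34.65 d.
q = Δh / Σ(b_i/K_i) = 19.8 / 34.65 = 0.5714 m/day.
In each layer the seepage velocity is v_i = q/n_i, so the layer transit time is t_i = b_i·n_i / q:
  layer 1 (fine sand): t_1 = 10.1 × 0.13 / 0.5714 = 2.298 d
  layer 2 (medium sand): t_2 = 4.15 × 0.29 / 0.5714 = 2.106 d
  layer 3 (fractured sandstone): t_3 = 9.27 × 0.15 / 0.5714 = 2.434 d
  layer 4 (clean gravel): t_4 = 12.7 × 0.20 / 0.5714 = 4.445 d
Total t = Σ t_i = 11.28 days.

11.3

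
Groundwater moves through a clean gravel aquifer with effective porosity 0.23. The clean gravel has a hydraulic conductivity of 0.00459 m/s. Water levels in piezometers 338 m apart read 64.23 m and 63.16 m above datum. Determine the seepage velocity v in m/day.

5.46

Convert K: 0.00459 m/s × 86400 = 396.6 m/day.
Hydraulic gradient i = (64.23 − 63.16) / 338 = 1.07 / 338 = 0.003166.
Darcy flux q = K · i = 396.6 × 0.003166 = 1.255 m/day.
Seepage velocity v = q / n_e = 1.255 / 0.23 = 5.458 m/day.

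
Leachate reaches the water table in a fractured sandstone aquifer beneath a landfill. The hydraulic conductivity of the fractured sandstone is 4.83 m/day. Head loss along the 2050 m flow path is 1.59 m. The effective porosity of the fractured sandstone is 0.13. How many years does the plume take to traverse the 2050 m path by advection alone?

195

Hydraulic gradient i = Δh / L = 1.59 / 2050 = 0.0007756.
Darcy flux q = K · i = 4.830 × 0.0007756 = 0.003746 m/day.
Seepage velocity v = q / n_e = 0.003746 / 0.13 = 0.02882 m/day.
Travel time t = L / v = 2050 / 0.02882 = 71139 days = 194.8 years.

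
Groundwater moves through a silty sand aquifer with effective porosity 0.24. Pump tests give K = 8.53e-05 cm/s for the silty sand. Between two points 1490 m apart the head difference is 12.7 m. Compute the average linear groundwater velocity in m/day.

0.00262

Convert K: 8.53e-05 cm/s × 864 = 0.07370 m/day.
Hydraulic gradient i = Δh / L = 12.7 / 1490 = 0.008523.
Darcy flux q = K · i = 0.07370 × 0.008523 = 0.0006282 m/day.
Seepage velocity v = q / n_e = 0.0006282 / 0.24 = 0.002617 m/day.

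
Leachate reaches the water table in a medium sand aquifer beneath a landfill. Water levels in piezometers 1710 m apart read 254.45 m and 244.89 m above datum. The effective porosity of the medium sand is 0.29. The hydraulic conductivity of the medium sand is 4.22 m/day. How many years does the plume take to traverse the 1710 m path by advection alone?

57.5

Hydraulic gradient i = (254.45 − 244.89) / 1710 = 9.56 / 1710 = 0.005591.
Darcy flux q = K · i = 4.220 × 0.005591 = 0.02359 m/day.
Seepage velocity v = q / n_e = 0.02359 / 0.29 = 0.08135 m/day.
Travel time t = L / v = 1710 / 0.08135 = 21019 days = 57.55 years.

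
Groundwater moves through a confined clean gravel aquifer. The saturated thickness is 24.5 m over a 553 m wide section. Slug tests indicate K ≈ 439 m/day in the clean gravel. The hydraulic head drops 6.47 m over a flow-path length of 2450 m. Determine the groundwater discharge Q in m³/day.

15700

Cross-sectional area A = 553 × 24.5 = 13548 m².
Hydraulic gradient i = Δh / L = 6.47 / 2450 = 0.002641.
Darcy's law: Q = K · A · i = 439.0 × 13548 × 0.002641 = 15707 m³/day.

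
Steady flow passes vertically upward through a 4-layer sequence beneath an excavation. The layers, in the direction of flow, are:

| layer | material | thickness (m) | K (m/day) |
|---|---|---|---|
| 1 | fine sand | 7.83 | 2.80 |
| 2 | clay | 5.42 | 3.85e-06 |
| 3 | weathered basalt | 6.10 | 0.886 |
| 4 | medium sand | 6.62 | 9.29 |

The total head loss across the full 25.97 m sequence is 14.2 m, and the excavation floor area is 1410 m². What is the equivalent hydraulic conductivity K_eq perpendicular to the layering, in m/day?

Flow is perpendicular to layering, so the layers act in series and the equivalent K is the thickness-weighted harmonic mean.
Total thickness L = 7.83 + 5.42 + 6.10 + 6.62 = 25.97 m.
Σ(b_i/K_i) = 7.83/2.80 + 5.42/3.85e-06 + 6.10/0.886 + 6.62/9.29 = 1.408e+06 d.
K_eq = L / Σ(b_i/K_i) = 25.97 / 1.408e+06 = 1.845e-05 m/day.

1.84e-05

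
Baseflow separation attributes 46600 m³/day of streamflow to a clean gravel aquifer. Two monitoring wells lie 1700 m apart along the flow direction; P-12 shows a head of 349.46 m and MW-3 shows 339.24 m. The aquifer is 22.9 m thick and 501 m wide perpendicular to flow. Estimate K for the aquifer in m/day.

Cross-sectional area A = 501 × 22.9 = 11473 m².
Hydraulic gradient i = (349.46 − 339.24) / 1700 = 10.22 / 1700 = 0.006012.
From Q = K·A·i, K = Q / (A·i) = 46600 / (11473 × 0.006012) = 675.6 m/day.

676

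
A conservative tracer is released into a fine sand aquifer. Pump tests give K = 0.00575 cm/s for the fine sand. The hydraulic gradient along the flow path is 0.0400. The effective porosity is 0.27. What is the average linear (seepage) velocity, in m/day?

0.736

Convert K: 0.00575 cm/s × 864 = 4.968 m/day.
Hydraulic gradient i = 0.0400.
Darcy flux q = K · i = 4.968 × 0.04000 = 0.1987 m/day.
Seepage velocity v = q / n_e = 0.1987 / 0.27 = 0.7360 m/day.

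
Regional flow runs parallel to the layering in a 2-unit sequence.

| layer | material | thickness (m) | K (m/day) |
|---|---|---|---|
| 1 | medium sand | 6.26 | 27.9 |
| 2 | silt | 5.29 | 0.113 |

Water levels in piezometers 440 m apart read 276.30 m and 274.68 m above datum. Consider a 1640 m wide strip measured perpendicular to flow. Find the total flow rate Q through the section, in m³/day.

1060

Flow is parallel to layering, so each bed carries its own Darcy discharge and the transmissivities add.
Σ(K_i·b_i) = 27.9×6.26 + 0.113×5.29 = 175.3 m²/day.
Hydraulic gradient i = (276.30 − 274.68) / 440 = 1.62 / 440 = 0.003682.
Q = Σ(K_i·b_i) · W · i = 175.3 × 1640 × 0.003682 = 1058 m³/day.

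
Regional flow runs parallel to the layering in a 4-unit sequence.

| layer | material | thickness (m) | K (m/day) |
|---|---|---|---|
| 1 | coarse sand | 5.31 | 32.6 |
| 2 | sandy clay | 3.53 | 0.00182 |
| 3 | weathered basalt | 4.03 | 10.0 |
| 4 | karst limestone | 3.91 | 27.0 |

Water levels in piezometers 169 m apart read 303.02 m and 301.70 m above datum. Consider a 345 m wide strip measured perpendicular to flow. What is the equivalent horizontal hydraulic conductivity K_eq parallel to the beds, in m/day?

19.0

Flow is parallel to layering, so each bed carries its own Darcy discharge and the transmissivities add.
Σ(K_i·b_i) = 32.6×5.31 + 0.00182×3.53 + 10.0×4.03 + 27.0×3.91 = 319.0 m²/day.
Total thickness b = 16.78 m, so K_eq = Σ(K_i·b_i)/b = 19.01 m/day.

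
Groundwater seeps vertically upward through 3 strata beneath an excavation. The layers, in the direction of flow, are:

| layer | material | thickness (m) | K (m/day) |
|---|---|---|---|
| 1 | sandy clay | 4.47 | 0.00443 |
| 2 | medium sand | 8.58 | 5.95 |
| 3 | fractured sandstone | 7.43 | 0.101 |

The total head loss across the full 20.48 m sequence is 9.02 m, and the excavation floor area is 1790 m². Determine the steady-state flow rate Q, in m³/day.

14.9

Flow is perpendicular to layering, so the layers act in series and the equivalent K is the thickness-weighted harmonic mean.
Total thickness L = 4.47 + 8.58 + 7.43 = 20.48 m.
Σ(b_i/K_i) = 4.47/0.00443 + 8.58/5.95 + 7.43/0.101 = 1084 d.
K_eq = L / Σ(b_i/K_i) = 20.48 / 1084 = 0.01889 m/day.
Q = K_eq · A · (Δh/L) = 0.01889 × 1790 × (9.02/20.48) = 14.89 m³/day.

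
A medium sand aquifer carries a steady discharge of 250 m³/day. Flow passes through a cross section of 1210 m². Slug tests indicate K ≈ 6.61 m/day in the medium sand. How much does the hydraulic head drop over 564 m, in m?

17.6

From Q = K·A·i, i = Q / (K·A) = 250 / (6.610 × 1210) = 0.03126.
Head loss Δh = i · L = 0.03126 × 564 = 17.63 m.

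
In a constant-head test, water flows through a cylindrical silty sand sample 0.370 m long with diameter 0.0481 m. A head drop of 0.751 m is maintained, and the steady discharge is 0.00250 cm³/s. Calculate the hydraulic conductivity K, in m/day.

0.0586

Cross-sectional area A = π·(d/2)² = π × (0.0481/2)² = 0.001817 m².
Convert discharge: 0.00250 cm³/s = 2.500e-09 m³/s.
Darcy's law rearranged: K = Q·L / (A·Δh) = 2.500e-09 × 0.370 / (0.001817 × 0.751) = 6.778e-07 m/s = 0.05856 m/day.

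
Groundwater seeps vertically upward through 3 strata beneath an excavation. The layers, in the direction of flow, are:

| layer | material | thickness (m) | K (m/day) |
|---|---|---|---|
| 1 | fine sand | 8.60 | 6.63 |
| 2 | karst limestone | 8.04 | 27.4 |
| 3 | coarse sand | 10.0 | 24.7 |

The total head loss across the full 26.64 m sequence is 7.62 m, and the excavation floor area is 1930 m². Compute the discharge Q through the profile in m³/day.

7370

Flow is perpendicular to layering, so the layers act in series and the equivalent K is the thickness-weighted harmonic mean.
Total thickness L = 8.60 + 8.04 + 10.0 = 26.64 m.
Σ(b_i/K_i) = 8.60/6.63 + 8.04/27.4 + 10.0/24.7 = 1.995 d.
K_eq = L / Σ(b_i/K_i) = 26.64 / 1.995 = 13.35 m/day.
Q = K_eq · A · (Δh/L) = 13.35 × 1930 × (7.62/26.64) = 7370 m³/day.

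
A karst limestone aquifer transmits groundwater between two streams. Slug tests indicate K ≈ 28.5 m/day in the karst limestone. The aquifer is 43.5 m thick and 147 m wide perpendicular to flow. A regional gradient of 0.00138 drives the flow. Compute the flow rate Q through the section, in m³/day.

251

Cross-sectional area A = 147 × 43.5 = 6394 m².
Hydraulic gradient i = 0.00138.
Darcy's law: Q = K · A · i = 28.50 × 6394 × 0.001380 = 251.5 m³/day.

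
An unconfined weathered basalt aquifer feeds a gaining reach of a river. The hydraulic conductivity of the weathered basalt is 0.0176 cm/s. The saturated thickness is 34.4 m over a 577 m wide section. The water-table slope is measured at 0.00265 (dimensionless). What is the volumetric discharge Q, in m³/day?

Convert K: 0.0176 cm/s × 864 = 15.21 m/day.
Cross-sectional area A = 577 × 34.4 = 19849 m².
Hydraulic gradient i = 0.00265.
Darcy's law: Q = K · A · i = 15.21 × 19849 × 0.002650 = 799.8 m³/day.

800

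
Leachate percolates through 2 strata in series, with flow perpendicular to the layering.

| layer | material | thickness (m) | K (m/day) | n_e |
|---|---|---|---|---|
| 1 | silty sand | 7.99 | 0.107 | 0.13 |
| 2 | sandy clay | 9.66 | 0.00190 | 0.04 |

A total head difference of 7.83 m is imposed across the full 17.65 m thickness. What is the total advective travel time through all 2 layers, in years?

2.57

With flow normal to the layers, continuity requires the same specific discharge q through every layer.
Σ(b_i/K_i) = 7.99/0.107 + 9.66/0.00190 = 5159 d.
q = Δh / Σ(b_i/K_i) = 7.83 / 5159 = 0.001518 m/day.
In each layer the seepage velocity is v_i = q/n_i, so the layer transit time is t_i = b_i·n_i / q:
  layer 1 (silty sand): t_1 = 7.99 × 0.13 / 0.001518 = 684.4 d
  layer 2 (sandy clay): t_2 = 9.66 × 0.04 / 0.001518 = 254.6 d
Total t = Σ t_i = 938.9 days = 2.571 years.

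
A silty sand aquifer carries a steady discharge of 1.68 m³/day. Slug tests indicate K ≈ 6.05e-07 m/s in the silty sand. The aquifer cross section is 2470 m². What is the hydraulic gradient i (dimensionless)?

0.0130

Convert K: 6.05e-07 m/s × 86400 = 0.05227 m/day.
From Q = K·A·i, i = Q / (K·A) = 1.68 / (0.05227 × 2470) = 0.01301.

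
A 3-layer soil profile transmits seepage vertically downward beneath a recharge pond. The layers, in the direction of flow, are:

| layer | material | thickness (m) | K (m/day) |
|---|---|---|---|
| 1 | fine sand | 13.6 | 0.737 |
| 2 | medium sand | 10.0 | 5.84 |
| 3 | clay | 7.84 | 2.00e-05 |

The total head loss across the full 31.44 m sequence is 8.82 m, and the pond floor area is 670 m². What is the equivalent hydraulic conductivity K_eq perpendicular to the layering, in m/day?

Flow is perpendicular to layering, so the layers act in series and the equivalent K is the thickness-weighted harmonic mean.
Total thickness L = 13.6 + 10.0 + 7.84 = 31.44 m.
Σ(b_i/K_i) = 13.6/0.737 + 10.0/5.84 + 7.84/2.00e-05 = 3.920e+05 d.
K_eq = L / Σ(b_i/K_i) = 31.44 / 3.920e+05 = 8.020e-05 m/day.

8.02e-05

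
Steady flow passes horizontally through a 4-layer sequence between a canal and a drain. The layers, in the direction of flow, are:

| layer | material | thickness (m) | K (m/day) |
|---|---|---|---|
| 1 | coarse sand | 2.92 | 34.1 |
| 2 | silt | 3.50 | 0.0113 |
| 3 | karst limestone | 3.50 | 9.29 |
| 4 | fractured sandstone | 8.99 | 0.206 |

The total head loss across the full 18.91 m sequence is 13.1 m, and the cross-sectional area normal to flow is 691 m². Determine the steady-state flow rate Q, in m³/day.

Flow is perpendicular to layering, so the layers act in series and the equivalent K is the thickness-weighted harmonic mean.
Total thickness L = 2.92 + 3.50 + 3.50 + 8.99 = 18.91 m.
Σ(b_i/K_i) = 2.92/34.1 + 3.50/0.0113 + 3.50/9.29 + 8.99/0.206 = 353.8 d.
K_eq = L / Σ(b_i/K_i) = 18.91 / 353.8 = 0.05344 m/day.
Q = K_eq · A · (Δh/L) = 0.05344 × 691 × (13.1/18.91) = 25.58 m³/day.

25.6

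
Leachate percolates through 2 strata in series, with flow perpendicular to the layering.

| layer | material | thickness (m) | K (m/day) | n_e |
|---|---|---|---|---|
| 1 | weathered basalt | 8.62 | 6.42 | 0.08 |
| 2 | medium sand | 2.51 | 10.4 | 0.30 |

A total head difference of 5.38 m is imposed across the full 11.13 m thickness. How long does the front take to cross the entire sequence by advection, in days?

With flow normal to the layers, continuity requires the same specific discharge q through every layer.
Σ(b_i/K_i) = 8.62/6.42 + 2.51/10.4 = 1.584 d.
q = Δh / Σ(b_i/K_i) = 5.38 / 1.584 = 3.396 m/day.
In each layer the seepage velocity is v_i = q/n_i, so the layer transit time is t_i = b_i·n_i / q:
  layer 1 (weathered basalt): t_1 = 8.62 × 0.08 / 3.396 = 0.2030 d
  layer 2 (medium sand): t_2 = 2.51 × 0.30 / 3.396 = 0.2217 d
Total t = Σ t_i = 0.4247 days.

0.425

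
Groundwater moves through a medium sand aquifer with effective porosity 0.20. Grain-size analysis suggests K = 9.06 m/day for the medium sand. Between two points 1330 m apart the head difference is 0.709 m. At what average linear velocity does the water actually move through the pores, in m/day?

0.0241

Hydraulic gradient i = Δh / L = 0.709 / 1330 = 0.0005331.
Darcy flux q = K · i = 9.060 × 0.0005331 = 0.004830 m/day.
Seepage velocity v = q / n_e = 0.004830 / 0.20 = 0.02415 m/day.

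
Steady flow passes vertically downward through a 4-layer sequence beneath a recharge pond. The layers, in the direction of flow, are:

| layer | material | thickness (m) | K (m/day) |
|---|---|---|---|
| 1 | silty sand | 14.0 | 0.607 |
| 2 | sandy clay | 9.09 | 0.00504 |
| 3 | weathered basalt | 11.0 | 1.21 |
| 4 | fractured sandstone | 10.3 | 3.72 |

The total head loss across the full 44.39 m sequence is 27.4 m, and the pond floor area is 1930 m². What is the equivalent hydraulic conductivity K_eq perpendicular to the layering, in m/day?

Flow is perpendicular to layering, so the layers act in series and the equivalent K is the thickness-weighted harmonic mean.
Total thickness L = 14.0 + 9.09 + 11.0 + 10.3 = 44.39 m.
Σ(b_i/K_i) = 14.0/0.607 + 9.09/0.00504 + 11.0/1.21 + 10.3/3.72 = 1838 d.
K_eq = L / Σ(b_i/K_i) = 44.39 / 1838 = 0.02414 m/day.

0.0241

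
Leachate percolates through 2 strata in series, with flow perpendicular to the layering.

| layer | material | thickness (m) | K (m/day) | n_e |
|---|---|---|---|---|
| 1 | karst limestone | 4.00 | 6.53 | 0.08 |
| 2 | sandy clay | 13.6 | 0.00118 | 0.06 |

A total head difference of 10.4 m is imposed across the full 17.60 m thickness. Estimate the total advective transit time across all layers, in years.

3.45

With flow normal to the layers, continuity requires the same specific discharge q through every layer.
Σ(b_i/K_i) = 4.00/6.53 + 13.6/0.00118 = 11526 d.
q = Δh / Σ(b_i/K_i) = 10.4 / 11526 = 0.0009023 m/day.
In each layer the seepage velocity is v_i = q/n_i, so the layer transit time is t_i = b_i·n_i / q:
  layer 1 (karst limestone): t_1 = 4.00 × 0.08 / 0.0009023 = 354.6 d
  layer 2 (sandy clay): t_2 = 13.6 × 0.06 / 0.0009023 = 904.4 d
Total t = Σ t_i = 1259 days = 3.447 years.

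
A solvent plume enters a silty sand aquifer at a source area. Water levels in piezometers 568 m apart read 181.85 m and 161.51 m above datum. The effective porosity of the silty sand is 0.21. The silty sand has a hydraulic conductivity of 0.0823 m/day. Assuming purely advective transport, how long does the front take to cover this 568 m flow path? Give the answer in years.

111

Hydraulic gradient i = (181.85 − 161.51) / 568 = 20.34 / 568 = 0.03581.
Darcy flux q = K · i = 0.08230 × 0.03581 = 0.002947 m/day.
Seepage velocity v = q / n_e = 0.002947 / 0.21 = 0.01403 m/day.
Travel time t = L / v = 568 / 0.01403 = 40473 days = 110.8 years.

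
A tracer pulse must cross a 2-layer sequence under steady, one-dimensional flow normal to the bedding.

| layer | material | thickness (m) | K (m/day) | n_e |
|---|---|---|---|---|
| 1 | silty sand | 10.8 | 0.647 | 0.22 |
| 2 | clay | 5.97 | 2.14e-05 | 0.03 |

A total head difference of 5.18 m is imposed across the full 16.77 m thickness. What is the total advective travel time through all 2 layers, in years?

377

With flow normal to the layers, continuity requires the same specific discharge q through every layer.
Σ(b_i/K_i) = 10.8/0.647 + 5.97/2.14e-05 = 2.790e+05 d.
q = Δh / Σ(b_i/K_i) = 5.18 / 2.790e+05 = 1.857e-05 m/day.
In each layer the seepage velocity is v_i = q/n_i, so the layer transit time is t_i = b_i·n_i / q:
  layer 1 (silty sand): t_1 = 10.8 × 0.22 / 1.857e-05 = 1.280e+05 d
  layer 2 (clay): t_2 = 5.97 × 0.03 / 1.857e-05 = 9646 d
Total t = Σ t_i = 1.376e+05 days = 376.8 years.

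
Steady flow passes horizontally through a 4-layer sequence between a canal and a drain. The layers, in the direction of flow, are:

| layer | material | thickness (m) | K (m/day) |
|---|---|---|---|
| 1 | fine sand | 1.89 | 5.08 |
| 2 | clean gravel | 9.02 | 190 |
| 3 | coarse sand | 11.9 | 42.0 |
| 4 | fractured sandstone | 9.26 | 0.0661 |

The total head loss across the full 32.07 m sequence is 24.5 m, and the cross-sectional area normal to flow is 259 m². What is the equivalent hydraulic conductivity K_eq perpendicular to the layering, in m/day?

Flow is perpendicular to layering, so the layers act in series and the equivalent K is the thickness-weighted harmonic mean.
Total thickness L = 1.89 + 9.02 + 11.9 + 9.26 = 32.07 m.
Σ(b_i/K_i) = 1.89/5.08 + 9.02/190 + 11.9/42.0 + 9.26/0.0661 = 140.8 d.
K_eq = L / Σ(b_i/K_i) = 32.07 / 140.8 = 0.2278 m/day.

0.228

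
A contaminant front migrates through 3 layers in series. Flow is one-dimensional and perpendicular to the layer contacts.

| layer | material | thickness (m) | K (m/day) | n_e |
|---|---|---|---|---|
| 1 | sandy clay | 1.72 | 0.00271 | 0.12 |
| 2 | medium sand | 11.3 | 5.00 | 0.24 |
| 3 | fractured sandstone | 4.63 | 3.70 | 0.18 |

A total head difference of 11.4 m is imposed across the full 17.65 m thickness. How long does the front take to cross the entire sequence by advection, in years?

0.575

With flow normal to the layers, continuity requires the same specific discharge q through every layer.
Σ(b_i/K_i) = 1.72/0.00271 + 11.3/5.00 + 4.63/3.70 = 638.2 d.
q = Δh / Σ(b_i/K_i) = 11.4 / 638.2 = 0.01786 m/day.
In each layer the seepage velocity is v_i = q/n_i, so the layer transit time is t_i = b_i·n_i / q:
  layer 1 (sandy clay): t_1 = 1.72 × 0.12 / 0.01786 = 11.55 d
  layer 2 (medium sand): t_2 = 11.3 × 0.24 / 0.01786 = 151.8 d
  layer 3 (fractured sandstone): t_3 = 4.63 × 0.18 / 0.01786 = 46.66 d
Total t = Σ t_i = 210.0 days = 0.5750 years.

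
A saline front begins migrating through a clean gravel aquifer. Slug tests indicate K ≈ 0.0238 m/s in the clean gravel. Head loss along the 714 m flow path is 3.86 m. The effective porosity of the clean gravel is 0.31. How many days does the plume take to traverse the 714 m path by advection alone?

19.9

Convert K: 0.0238 m/s × 86400 = 2056 m/day.
Hydraulic gradient i = Δh / L = 3.86 / 714 = 0.005406.
Darcy flux q = K · i = 2056 × 0.005406 = 11.12 m/day.
Seepage velocity v = q / n_e = 11.12 / 0.31 = 35.86 m/day.
Travel time t = L / v = 714 / 35.86 = 19.91 days.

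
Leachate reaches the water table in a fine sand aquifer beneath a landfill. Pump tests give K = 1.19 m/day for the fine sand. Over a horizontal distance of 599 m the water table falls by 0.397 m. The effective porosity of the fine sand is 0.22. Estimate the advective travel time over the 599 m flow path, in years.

457

Hydraulic gradient i = Δh / L = 0.397 / 599 = 0.0006628.
Darcy flux q = K · i = 1.190 × 0.0006628 = 0.0007887 m/day.
Seepage velocity v = q / n_e = 0.0007887 / 0.22 = 0.003585 m/day.
Travel time t = L / v = 599 / 0.003585 = 1.671e+05 days = 457.5 years.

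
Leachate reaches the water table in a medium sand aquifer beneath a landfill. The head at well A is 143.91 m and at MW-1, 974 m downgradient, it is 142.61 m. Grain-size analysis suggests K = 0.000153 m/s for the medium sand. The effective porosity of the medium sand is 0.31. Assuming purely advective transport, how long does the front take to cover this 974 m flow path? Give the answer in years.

Convert K: 0.000153 m/s × 86400 = 13.22 m/day.
Hydraulic gradient i = (143.91 − 142.61) / 974 = 1.3 / 974 = 0.001335.
Darcy flux q = K · i = 13.22 × 0.001335 = 0.01764 m/day.
Seepage velocity v = q / n_e = 0.01764 / 0.31 = 0.05692 m/day.
Travel time t = L / v = 974 / 0.05692 = 17113 days = 46.85 years.

46.9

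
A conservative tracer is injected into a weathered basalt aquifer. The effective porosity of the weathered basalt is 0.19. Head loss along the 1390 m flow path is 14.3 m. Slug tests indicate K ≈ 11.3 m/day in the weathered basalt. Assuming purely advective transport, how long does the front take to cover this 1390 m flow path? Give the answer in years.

6.22

Hydraulic gradient i = Δh / L = 14.3 / 1390 = 0.01029.
Darcy flux q = K · i = 11.30 × 0.01029 = 0.1163 m/day.
Seepage velocity v = q / n_e = 0.1163 / 0.19 = 0.6119 m/day.
Travel time t = L / v = 1390 / 0.6119 = 2272 days = 6.220 years.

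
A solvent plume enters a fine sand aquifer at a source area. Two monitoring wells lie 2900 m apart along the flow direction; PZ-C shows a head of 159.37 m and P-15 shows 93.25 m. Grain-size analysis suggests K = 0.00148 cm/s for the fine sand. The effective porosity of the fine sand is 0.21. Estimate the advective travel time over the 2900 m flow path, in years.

Convert K: 0.00148 cm/s × 864 = 1.279 m/day.
Hydraulic gradient i = (159.37 − 93.25) / 2900 = 66.12 / 2900 = 0.02280.
Darcy flux q = K · i = 1.279 × 0.02280 = 0.02915 m/day.
Seepage velocity v = q / n_e = 0.02915 / 0.21 = 0.1388 m/day.
Travel time t = L / v = 2900 / 0.1388 = 20888 days = 57.19 years.

57.2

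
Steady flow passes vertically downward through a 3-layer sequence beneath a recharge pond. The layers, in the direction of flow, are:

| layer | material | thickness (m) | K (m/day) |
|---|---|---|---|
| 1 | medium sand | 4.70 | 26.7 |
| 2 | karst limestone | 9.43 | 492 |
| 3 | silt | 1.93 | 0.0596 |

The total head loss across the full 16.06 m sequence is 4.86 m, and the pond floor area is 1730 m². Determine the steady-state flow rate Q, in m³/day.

Flow is perpendicular to layering, so the layers act in series and the equivalent K is the thickness-weighted harmonic mean.
Total thickness L = 4.70 + 9.43 + 1.93 = 16.06 m.
Σ(b_i/K_i) = 4.70/26.7 + 9.43/492 + 1.93/0.0596 = 32.58 d.
K_eq = L / Σ(b_i/K_i) = 16.06 / 32.58 = 0.4930 m/day.
Q = K_eq · A · (Δh/L) = 0.4930 × 1730 × (4.86/16.06) = 258.1 m³/day.

258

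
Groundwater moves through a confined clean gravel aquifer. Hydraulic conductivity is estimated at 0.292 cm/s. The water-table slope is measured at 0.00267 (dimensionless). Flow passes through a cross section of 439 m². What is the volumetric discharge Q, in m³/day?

296

Convert K: 0.292 cm/s × 864 = 252.3 m/day.
Hydraulic gradient i = 0.00267.
Darcy's law: Q = K · A · i = 252.3 × 439.0 × 0.002670 = 295.7 m³/day.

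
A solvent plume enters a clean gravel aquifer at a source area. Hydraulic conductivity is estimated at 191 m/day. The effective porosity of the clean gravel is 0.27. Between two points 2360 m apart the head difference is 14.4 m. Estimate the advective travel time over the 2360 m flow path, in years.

1.50

Hydraulic gradient i = Δh / L = 14.4 / 2360 = 0.006102.
Darcy flux q = K · i = 191.0 × 0.006102 = 1.165 m/day.
Seepage velocity v = q / n_e = 1.165 / 0.27 = 4.316 m/day.
Travel time t = L / v = 2360 / 4.316 = 546.8 days = 1.497 years.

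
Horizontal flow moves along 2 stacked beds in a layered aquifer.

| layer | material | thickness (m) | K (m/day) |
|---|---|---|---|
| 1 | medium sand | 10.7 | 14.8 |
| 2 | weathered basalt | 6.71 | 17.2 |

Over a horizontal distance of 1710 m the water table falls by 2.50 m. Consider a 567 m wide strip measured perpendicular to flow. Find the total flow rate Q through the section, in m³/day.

Flow is parallel to layering, so each bed carries its own Darcy discharge and the transmissivities add.
Σ(K_i·b_i) = 14.8×10.7 + 17.2×6.71 = 273.8 m²/day.
Hydraulic gradient i = Δh / L = 2.50 / 1710 = 0.001462.
Q = Σ(K_i·b_i) · W · i = 273.8 × 567 × 0.001462 = 226.9 m³/day.

227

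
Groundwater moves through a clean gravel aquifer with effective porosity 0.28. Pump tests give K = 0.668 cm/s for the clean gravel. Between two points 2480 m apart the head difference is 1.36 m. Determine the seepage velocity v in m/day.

1.13

Convert K: 0.668 cm/s × 864 = 577.2 m/day.
Hydraulic gradient i = Δh / L = 1.36 / 2480 = 0.0005484.
Darcy flux q = K · i = 577.2 × 0.0005484 = 0.3165 m/day.
Seepage velocity v = q / n_e = 0.3165 / 0.28 = 1.130 m/day.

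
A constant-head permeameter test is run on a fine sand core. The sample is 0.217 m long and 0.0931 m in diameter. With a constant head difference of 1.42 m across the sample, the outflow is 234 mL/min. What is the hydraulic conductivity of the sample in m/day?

Cross-sectional area A = π·(d/2)² = π × (0.0931/2)² = 0.006808 m².
Convert discharge: 234 mL/min = 3.900e-06 m³/s.
Darcy's law rearranged: K = Q·L / (A·Δh) = 3.900e-06 × 0.217 / (0.006808 × 1.42) = 8.755e-05 m/s = 7.564 m/day.

7.56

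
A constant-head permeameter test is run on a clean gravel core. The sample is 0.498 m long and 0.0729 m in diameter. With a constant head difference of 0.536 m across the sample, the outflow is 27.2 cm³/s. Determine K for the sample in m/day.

523

Cross-sectional area A = π·(d/2)² = π × (0.0729/2)² = 0.004174 m².
Convert discharge: 27.2 cm³/s = 2.720e-05 m³/s.
Darcy's law rearranged: K = Q·L / (A·Δh) = 2.720e-05 × 0.498 / (0.004174 × 0.536) = 0.006055 m/s = 523.1 m/day.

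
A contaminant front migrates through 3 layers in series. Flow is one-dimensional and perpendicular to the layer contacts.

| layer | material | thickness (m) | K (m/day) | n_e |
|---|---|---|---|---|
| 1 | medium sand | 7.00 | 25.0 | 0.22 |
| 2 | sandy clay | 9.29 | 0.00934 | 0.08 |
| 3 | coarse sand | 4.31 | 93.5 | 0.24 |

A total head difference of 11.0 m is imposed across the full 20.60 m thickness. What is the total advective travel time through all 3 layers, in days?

300

With flow normal to the layers, continuity requires the same specific discharge q through every layer.
Σ(b_i/K_i) = 7.00/25.0 + 9.29/0.00934 + 4.31/93.5 = 995.0 d.
q = Δh / Σ(b_i/K_i) = 11.0 / 995.0 = 0.01106 m/day.
In each layer the seepage velocity is v_i = q/n_i, so the layer transit time is t_i = b_i·n_i / q:
  layer 1 (medium sand): t_1 = 7.00 × 0.22 / 0.01106 = 139.3 d
  layer 2 (sandy clay): t_2 = 9.29 × 0.08 / 0.01106 = 67.22 d
  layer 3 (coarse sand): t_3 = 4.31 × 0.24 / 0.01106 = 93.56 d
Total t = Σ t_i = 300.1 days.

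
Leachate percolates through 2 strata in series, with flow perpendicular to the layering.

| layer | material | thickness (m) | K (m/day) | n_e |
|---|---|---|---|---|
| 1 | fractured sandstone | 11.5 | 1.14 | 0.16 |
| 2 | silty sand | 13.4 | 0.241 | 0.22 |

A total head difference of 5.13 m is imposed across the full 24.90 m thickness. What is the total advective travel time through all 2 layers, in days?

61.3

With flow normal to the layers, continuity requires the same specific discharge q through every layer.
Σ(b_i/K_i) = 11.5/1.14 + 13.4/0.241 = 65.69 d.
q = Δh / Σ(b_i/K_i) = 5.13 / 65.69 = 0.07809 m/day.
In each layer the seepage velocity is v_i = q/n_i, so the layer transit time is t_i = b_i·n_i / q:
  layer 1 (fractured sandstone): t_1 = 11.5 × 0.16 / 0.07809 = 23.56 d
  layer 2 (silty sand): t_2 = 13.4 × 0.22 / 0.07809 = 37.75 d
Total t = Σ t_i = 61.31 days.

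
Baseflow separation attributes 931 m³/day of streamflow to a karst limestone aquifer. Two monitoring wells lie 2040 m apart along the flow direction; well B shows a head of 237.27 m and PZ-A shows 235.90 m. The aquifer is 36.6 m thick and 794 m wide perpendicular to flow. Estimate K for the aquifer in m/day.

47.7

Cross-sectional area A = 794 × 36.6 = 29060 m².
Hydraulic gradient i = (237.27 − 235.90) / 2040 = 1.37 / 2040 = 0.0006716.
From Q = K·A·i, K = Q / (A·i) = 931 / (29060 × 0.0006716) = 47.70 m/day.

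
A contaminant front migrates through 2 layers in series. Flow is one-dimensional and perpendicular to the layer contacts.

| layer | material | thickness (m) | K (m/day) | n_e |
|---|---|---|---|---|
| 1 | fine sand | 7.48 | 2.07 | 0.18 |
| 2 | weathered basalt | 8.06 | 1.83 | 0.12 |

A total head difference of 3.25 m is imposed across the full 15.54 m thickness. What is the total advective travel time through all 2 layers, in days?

With flow normal to the layers, continuity requires the same specific discharge q through every layer.
Σ(b_i/K_i) = 7.48/2.07 + 8.06/1.83 = 8.018 d.
q = Δh / Σ(b_i/K_i) = 3.25 / 8.018 = 0.4053 m/day.
In each layer the seepage velocity is v_i = q/n_i, so the layer transit time is t_i = b_i·n_i / q:
  layer 1 (fine sand): t_1 = 7.48 × 0.18 / 0.4053 = 3.322 d
  layer 2 (weathered basalt): t_2 = 8.06 × 0.12 / 0.4053 = 2.386 d
Total t = Σ t_i = 5.708 days.

5.71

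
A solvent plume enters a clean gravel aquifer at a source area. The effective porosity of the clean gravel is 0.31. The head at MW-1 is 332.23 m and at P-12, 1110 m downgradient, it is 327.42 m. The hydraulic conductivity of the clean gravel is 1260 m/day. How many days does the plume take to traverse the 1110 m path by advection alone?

Hydraulic gradient i = (332.23 − 327.42) / 1110 = 4.81 / 1110 = 0.004333.
Darcy flux q = K · i = 1260 × 0.004333 = 5.460 m/day.
Seepage velocity v = q / n_e = 5.460 / 0.31 = 17.61 m/day.
Travel time t = L / v = 1110 / 17.61 = 63.02 days.

63.0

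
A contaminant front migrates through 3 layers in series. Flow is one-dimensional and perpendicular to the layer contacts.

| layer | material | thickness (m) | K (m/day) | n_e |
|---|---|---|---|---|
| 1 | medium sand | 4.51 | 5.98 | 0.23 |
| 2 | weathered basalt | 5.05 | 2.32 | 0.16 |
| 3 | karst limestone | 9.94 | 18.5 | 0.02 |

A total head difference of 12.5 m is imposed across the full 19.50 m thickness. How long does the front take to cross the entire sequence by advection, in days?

With flow normal to the layers, continuity requires the same specific discharge q through every layer.
Σ(b_i/K_i) = 4.51/5.98 + 5.05/2.32 + 9.94/18.5 = 3.468 d.
q = Δh / Σ(b_i/K_i) = 12.5 / 3.468 = 3.604 m/day.
In each layer the seepage velocity is v_i = q/n_i, so the layer transit time is t_i = b_i·n_i / q:
  layer 1 (medium sand): t_1 = 4.51 × 0.23 / 3.604 = 0.2878 d
  layer 2 (weathered basalt): t_2 = 5.05 × 0.16 / 3.604 = 0.2242 d
  layer 3 (karst limestone): t_3 = 9.94 × 0.02 / 3.604 = 0.05516 d
Total t = Σ t_i = 0.5671 days.

0.567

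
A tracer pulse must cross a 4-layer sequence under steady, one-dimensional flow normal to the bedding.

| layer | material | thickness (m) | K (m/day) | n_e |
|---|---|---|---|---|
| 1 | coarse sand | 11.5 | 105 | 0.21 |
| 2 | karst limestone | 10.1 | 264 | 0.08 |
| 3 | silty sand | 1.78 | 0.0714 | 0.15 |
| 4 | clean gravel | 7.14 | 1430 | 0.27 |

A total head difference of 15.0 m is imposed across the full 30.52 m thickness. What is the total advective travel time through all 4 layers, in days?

9.06

With flow normal to the layers, continuity requires the same specific discharge q through every layer.
Σ(b_i/K_i) = 11.5/105 + 10.1/264 + 1.78/0.0714 + 7.14/1430 = 25.08 d.
q = Δh / Σ(b_i/K_i) = 15.0 / 25.08 = 0.5980 m/day.
In each layer the seepage velocity is v_i = q/n_i, so the layer transit time is t_i = b_i·n_i / q:
  layer 1 (coarse sand): t_1 = 11.5 × 0.21 / 0.5980 = 4.038 d
  layer 2 (karst limestone): t_2 = 10.1 × 0.08 / 0.5980 = 1.351 d
  layer 3 (silty sand): t_3 = 1.78 × 0.15 / 0.5980 = 0.4465 d
  layer 4 (clean gravel): t_4 = 7.14 × 0.27 / 0.5980 = 3.224 d
Total t = Σ t_i = 9.060 days.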